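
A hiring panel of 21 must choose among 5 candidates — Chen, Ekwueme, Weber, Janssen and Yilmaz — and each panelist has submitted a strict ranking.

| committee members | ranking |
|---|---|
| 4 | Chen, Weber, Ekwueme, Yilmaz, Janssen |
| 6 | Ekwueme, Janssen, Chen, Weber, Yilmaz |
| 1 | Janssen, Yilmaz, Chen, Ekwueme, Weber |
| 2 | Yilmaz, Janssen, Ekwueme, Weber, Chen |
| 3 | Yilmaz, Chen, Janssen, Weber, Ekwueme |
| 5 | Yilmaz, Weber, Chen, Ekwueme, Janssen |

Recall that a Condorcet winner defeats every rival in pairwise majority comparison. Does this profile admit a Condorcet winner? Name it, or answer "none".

Yilmaz

Check each pair by majority over 21 ballots:
Chen vs Ekwueme: Chen, 13–8.
Chen vs Weber: Chen wins 14–7.
Chen–Janssen: Chen 12–9.
Chen–Yilmaz: Yilmaz 11–10.
Ekwueme vs Weber: Weber, 12–9.
Ekwueme vs Janssen: Ekwueme, 15–6.
Ekwueme vs Yilmaz: Yilmaz, 11–10.
Weber–Janssen: Janssen 12–9.
Weber vs Yilmaz: Yilmaz, 11–10.
Janssen vs Yilmaz: Yilmaz, 14–7.
Yilmaz beats each of Chen, Ekwueme, Weber, Janssen — Yilmaz is the Condorcet winner.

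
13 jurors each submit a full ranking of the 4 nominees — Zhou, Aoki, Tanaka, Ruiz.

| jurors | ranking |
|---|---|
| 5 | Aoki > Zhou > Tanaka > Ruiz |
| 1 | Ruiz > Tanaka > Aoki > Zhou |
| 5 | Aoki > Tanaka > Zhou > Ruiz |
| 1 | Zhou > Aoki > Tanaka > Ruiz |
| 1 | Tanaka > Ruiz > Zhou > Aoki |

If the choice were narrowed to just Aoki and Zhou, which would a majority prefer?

Ballots ranking Aoki above Zhou: 5 + 1 + 5 = 11.
Ballots ranking Zhou above Aoki: 13 − 11 = 2.
Aoki wins the head-to-head 11–2.

Aoki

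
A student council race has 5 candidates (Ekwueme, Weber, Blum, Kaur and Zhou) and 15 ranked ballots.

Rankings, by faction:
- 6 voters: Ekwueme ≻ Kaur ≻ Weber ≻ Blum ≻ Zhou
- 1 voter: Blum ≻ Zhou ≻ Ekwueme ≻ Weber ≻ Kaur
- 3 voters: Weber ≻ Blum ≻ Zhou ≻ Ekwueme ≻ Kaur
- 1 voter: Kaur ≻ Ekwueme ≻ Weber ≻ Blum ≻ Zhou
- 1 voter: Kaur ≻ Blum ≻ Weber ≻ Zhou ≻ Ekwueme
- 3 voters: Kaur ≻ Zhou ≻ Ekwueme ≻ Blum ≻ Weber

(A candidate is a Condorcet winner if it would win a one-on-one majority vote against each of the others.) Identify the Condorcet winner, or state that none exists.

none

Check each pair by majority over 15 ballots:
Ekwueme vs Weber: Ekwueme, 11–4.
Ekwueme vs Blum: Ekwueme wins 10–5.
Ekwueme vs Kaur: Ekwueme is ranked higher on 6+1+3 = 10 ballots, Kaur on 5. Ekwueme wins 10–5.
Ekwueme–Zhou: Zhou 8–7.
Weber vs Blum: 6+3+1 = 10 for Weber, 5 for Blum — Weber by 10–5.
Weber vs Kaur: Kaur, 11–4.
Weber vs Zhou: 6+3+1+1 = 11 for Weber, 4 for Zhou — Weber by 11–4.
Blum vs Kaur: 1+3 = 4 for Blum, 11 for Kaur — Kaur by 11–4.
Blum vs Zhou: Blum, 12–3.
Kaur–Zhou: Kaur 11–4.
Each candidate drops at least one matchup (Ekwueme loses to Zhou; Weber loses to Ekwueme; Blum loses to Ekwueme; Kaur loses to Ekwueme; Zhou loses to Weber); the cycle Ekwueme beats Weber beats Zhou beats Ekwueme rules out a Condorcet winner.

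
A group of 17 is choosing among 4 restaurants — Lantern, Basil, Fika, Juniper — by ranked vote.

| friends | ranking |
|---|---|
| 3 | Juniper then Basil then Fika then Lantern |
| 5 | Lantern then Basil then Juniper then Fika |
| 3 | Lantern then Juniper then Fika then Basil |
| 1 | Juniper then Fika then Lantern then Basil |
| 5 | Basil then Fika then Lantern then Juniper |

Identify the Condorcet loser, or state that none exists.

none

Head-to-head results (17 friends):
Lantern vs Basil: 9 to 8, Lantern.
Lantern vs Fika: 5+3 = 8 for Lantern, 9 for Fika — Fika by 9–8.
Lantern vs Juniper: 5+3+5 = 13 for Lantern, 4 for Juniper — Lantern by 13–4.
Basil vs Fika: 3+5+5 = 13 for Basil, 4 for Fika — Basil by 13–4.
Basil vs Juniper: 10 to 7, Basil.
Fika vs Juniper: 5 for Fika, 12 for Juniper — Juniper by 12–5.
No restaurant is winless: Lantern beats Basil; Basil beats Fika; Fika beats Lantern; Juniper beats Fika. There is no Condorcet loser.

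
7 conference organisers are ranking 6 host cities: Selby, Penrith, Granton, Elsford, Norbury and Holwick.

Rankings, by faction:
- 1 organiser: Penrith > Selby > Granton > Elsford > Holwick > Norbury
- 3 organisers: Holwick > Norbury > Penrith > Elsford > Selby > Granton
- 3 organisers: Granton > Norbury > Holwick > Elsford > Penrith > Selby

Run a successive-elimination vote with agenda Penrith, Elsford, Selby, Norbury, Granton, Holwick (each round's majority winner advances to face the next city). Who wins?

Granton

Round 1: Penrith vs Elsford — 4–3, Penrith advances.
Round 2: Penrith vs Selby — 7–0, Penrith advances.
Round 3: Penrith vs Norbury — 1–6, Norbury advances.
Round 4: Norbury vs Granton — 3–4, Granton advances.
Round 5: Granton vs Holwick — 4–3, Granton advances.
The agenda winner is Granton.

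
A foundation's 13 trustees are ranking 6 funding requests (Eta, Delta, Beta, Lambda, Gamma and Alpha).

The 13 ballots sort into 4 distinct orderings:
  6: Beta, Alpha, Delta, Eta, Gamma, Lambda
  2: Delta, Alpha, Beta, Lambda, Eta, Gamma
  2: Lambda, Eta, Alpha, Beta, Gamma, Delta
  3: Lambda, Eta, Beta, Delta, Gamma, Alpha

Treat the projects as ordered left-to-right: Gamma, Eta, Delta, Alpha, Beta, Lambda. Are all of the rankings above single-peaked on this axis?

Axis positions: Gamma=1, Eta=2, Delta=3, Alpha=4, Beta=5, Lambda=6.
Faction 1 (peak Beta at position 5): ranking walks positions 5-4-3-2-1-6, expanding outward from the peak — single-peaked.
Faction 2 (peak Delta at position 3): ranking walks positions 3-4-5-6-2-1, expanding outward from the peak — single-peaked.
Faction 3: ranking walks positions 6-2-4-5-1-3; Eta is ranked above Beta even though Beta lies between Eta and the peak Lambda on the axis — preferences dip and rise again. Not single-peaked.
Faction 4: ranking walks positions 6-2-5-3-1-4; Eta is ranked above Beta even though Beta lies between Eta and the peak Lambda on the axis — preferences dip and rise again. Not single-peaked.
Faction 3 violates single-peakedness, so the profile is not single-peaked on this axis.

no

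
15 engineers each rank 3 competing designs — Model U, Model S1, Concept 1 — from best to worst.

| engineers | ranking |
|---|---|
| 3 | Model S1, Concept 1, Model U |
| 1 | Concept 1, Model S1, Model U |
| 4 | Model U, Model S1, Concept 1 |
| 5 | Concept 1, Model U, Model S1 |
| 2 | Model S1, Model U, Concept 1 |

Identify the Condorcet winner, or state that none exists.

none

Check each pair by majority over 15 ballots:
Model U vs Model S1: Model U, 9–6.
Model U vs Concept 1: Concept 1, 9–6.
Model S1–Concept 1: Model S1 9–6.
No design is unbeaten: Model U loses to Concept 1; Model S1 loses to Model U; Concept 1 loses to Model S1. In particular Model U → Model S1 → Concept 1 → Model U is a majority cycle — no Condorcet winner exists.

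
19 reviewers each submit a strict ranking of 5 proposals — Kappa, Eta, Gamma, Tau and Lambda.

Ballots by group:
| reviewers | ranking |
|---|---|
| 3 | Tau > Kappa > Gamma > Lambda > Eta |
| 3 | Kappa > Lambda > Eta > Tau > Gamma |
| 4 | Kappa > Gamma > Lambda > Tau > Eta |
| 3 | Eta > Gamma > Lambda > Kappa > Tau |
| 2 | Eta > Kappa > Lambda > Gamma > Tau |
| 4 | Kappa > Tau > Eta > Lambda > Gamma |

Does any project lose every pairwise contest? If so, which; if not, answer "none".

none

Pairwise majorities:
Kappa vs Eta: Kappa wins 14–5.
Kappa vs Gamma: Kappa wins 16–3.
Kappa vs Tau: 3+4+3+2+4 = 16 for Kappa, 3 for Tau — Kappa by 16–3.
Kappa vs Lambda: Kappa is ranked higher on 3+3+4+2+4 = 16 ballots, Lambda on 3. Kappa wins 16–3.
Eta vs Gamma: Eta preferred on 3+3+2+4 = 12 ballots; Eta wins 12–7.
Eta vs Tau: Eta preferred on 3+3+2 = 8 ballots; Tau wins 11–8.
Eta vs Lambda: Eta preferred on 3+2+4 = 9 ballots; Lambda wins 10–9.
Gamma vs Tau: Tau wins 10–9.
Gamma vs Lambda: Gamma, 10–9.
Tau vs Lambda: 3+4 = 7 for Tau, 12 for Lambda — Lambda by 12–7.
No project is winless: Kappa beats Eta; Eta beats Gamma; Gamma beats Lambda; Tau beats Eta; Lambda beats Eta. There is no Condorcet loser.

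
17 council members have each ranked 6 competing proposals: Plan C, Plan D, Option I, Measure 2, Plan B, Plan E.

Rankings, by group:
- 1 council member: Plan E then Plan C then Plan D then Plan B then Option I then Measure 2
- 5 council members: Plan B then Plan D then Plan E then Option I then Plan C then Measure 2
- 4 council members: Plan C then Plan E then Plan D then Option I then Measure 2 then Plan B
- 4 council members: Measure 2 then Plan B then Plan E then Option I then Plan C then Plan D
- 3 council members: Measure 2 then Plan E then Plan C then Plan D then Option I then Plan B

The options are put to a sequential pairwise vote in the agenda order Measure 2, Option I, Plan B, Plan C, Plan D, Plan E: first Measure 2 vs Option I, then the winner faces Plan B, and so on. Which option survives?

Plan B

Round 1: Measure 2 vs Option I — 7–10, Option I advances.
Round 2: Option I vs Plan B — 7–10, Plan B advances.
Round 3: Plan B vs Plan C — 9–8, Plan B advances.
Round 4: Plan B vs Plan D — 9–8, Plan B advances.
Round 5: Plan B vs Plan E — 9–8, Plan B advances.
The agenda winner is Plan B.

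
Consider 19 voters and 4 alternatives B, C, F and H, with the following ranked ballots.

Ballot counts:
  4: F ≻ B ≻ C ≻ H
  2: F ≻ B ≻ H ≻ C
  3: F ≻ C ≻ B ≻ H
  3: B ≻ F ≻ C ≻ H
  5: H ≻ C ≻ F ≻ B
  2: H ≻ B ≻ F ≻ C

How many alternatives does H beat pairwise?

H against each rival (19 voters):
H vs B: B wins 12–7.
H–C: C 10–9.
H vs F: H is ranked higher on 5+2 = 7 ballots, F on 12. F wins 12–7.
H beats no one; loses to B, C, F — 0 pairwise wins.

0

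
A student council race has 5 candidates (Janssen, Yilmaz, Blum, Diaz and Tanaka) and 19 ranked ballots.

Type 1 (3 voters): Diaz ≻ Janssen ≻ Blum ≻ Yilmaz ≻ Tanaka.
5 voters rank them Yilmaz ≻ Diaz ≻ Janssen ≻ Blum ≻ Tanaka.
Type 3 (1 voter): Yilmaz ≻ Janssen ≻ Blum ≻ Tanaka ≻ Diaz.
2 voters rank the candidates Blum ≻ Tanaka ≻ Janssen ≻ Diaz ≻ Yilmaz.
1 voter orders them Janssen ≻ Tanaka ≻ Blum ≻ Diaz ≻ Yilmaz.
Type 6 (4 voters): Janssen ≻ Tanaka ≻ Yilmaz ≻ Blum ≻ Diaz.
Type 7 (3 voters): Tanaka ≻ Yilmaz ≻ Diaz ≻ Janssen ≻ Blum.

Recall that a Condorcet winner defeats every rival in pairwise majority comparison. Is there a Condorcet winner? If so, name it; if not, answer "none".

none

Check each pair by majority over 19 ballots:
Janssen vs Yilmaz: Janssen wins 10–9.
Janssen vs Blum: 17 to 2, Janssen.
Janssen–Diaz: Diaz 11–8.
Janssen–Tanaka: Janssen 14–5.
Yilmaz vs Blum: Yilmaz wins 13–6.
Yilmaz vs Diaz: Yilmaz wins 13–6.
Yilmaz vs Tanaka: 3+5+1 = 9 for Yilmaz, 10 for Tanaka — Tanaka by 10–9.
Blum vs Diaz: Diaz, 11–8.
Blum vs Tanaka: Blum wins 11–8.
Diaz vs Tanaka: Diaz is ranked higher on 3+5 = 8 ballots, Tanaka on 11. Tanaka wins 11–8.
Every candidate loses at least once (Janssen loses to Diaz; Yilmaz loses to Janssen; Blum loses to Janssen; Diaz loses to Yilmaz; Tanaka loses to Janssen). The majority relation contains the cycle Janssen beats Yilmaz beats Diaz beats Janssen, so there is no Condorcet winner.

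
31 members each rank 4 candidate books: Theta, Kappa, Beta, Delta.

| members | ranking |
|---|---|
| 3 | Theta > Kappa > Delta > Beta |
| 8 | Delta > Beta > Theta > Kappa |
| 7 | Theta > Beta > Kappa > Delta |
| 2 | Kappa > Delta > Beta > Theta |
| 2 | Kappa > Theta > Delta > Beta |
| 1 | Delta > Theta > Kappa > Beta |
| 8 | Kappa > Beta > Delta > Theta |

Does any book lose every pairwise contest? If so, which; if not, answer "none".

none

Pairwise majorities:
Theta–Kappa: Theta 19–12.
Theta vs Beta: Theta preferred on 3+7+2+1 = 13 ballots; Beta wins 18–13.
Theta vs Delta: 12 to 19, Delta.
Kappa vs Beta: Kappa, 16–15.
Kappa vs Delta: Kappa is ranked higher on 3+7+2+2+8 = 22 ballots, Delta on 9. Kappa wins 22–9.
Beta vs Delta: 7+8 = 15 for Beta, 16 for Delta — Delta by 16–15.
Every book wins at least one matchup (Theta beats Kappa; Kappa beats Beta; Beta beats Theta; Delta beats Theta), so there is no Condorcet loser.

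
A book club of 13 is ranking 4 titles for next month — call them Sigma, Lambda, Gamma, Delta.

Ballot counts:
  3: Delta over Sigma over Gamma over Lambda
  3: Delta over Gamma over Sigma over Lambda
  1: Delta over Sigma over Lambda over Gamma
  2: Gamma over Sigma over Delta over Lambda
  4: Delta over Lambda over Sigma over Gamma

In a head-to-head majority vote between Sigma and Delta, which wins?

Ballots ranking Sigma above Delta: 2.
Ballots ranking Delta above Sigma: 13 − 2 = 11.
Delta wins the head-to-head 11–2.

Delta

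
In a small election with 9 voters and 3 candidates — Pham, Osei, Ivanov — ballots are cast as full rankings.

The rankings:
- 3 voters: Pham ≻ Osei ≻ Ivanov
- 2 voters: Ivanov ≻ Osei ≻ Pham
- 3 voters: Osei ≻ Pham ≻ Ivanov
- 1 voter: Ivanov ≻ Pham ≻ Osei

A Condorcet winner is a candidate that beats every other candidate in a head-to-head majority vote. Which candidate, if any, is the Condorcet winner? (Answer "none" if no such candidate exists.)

Check each pair by majority over 9 ballots:
Pham vs Osei: 4 to 5, Osei.
Pham vs Ivanov: 3+3 = 6 for Pham, 3 for Ivanov — Pham by 6–3.
Osei vs Ivanov: 6 to 3, Osei.
Osei defeats every rival head-to-head and is the Condorcet winner.

Osei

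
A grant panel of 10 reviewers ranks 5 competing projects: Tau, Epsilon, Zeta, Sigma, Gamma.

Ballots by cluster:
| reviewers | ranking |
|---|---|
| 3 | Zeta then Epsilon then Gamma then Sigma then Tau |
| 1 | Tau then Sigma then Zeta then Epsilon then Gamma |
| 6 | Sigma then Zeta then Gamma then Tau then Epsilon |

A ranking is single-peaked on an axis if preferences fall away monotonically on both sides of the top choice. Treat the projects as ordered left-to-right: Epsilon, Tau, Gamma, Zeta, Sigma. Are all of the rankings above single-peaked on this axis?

no

Axis positions: Epsilon=1, Tau=2, Gamma=3, Zeta=4, Sigma=5.
Cluster 1: ranking walks positions 4-1-3-5-2; Epsilon is ranked above Gamma even though Gamma lies between Epsilon and the peak Zeta on the axis — preferences dip and rise again. Not single-peaked.
Cluster 2: ranking walks positions 2-5-4-1-3; Sigma is ranked above Gamma even though Gamma lies between Sigma and the peak Tau on the axis — preferences dip and rise again. Not single-peaked.
Cluster 3 (peak Sigma at position 5): ranking walks positions 5-4-3-2-1, expanding outward from the peak — single-peaked.
Cluster 1 violates single-peakedness, so the profile is not single-peaked on this axis.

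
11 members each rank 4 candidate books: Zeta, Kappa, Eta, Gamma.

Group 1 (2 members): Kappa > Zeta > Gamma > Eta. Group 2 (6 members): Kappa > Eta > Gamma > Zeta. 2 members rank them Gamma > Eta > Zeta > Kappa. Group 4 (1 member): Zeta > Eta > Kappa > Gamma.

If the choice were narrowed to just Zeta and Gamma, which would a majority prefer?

Gamma

Ballots ranking Zeta above Gamma: 2 + 1 = 3.
Ballots ranking Gamma above Zeta: 11 − 3 = 8.
Gamma wins the head-to-head 8–3.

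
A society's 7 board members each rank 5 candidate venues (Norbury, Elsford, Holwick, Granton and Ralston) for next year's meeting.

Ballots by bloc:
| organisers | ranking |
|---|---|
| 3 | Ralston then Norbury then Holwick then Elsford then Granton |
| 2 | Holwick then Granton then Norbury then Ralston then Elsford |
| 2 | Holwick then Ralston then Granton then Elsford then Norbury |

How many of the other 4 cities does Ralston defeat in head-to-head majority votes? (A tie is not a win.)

Ralston against each rival (7 organisers):
Ralston vs Norbury: 3+2 = 5 for Ralston, 2 for Norbury — Ralston by 5–2.
Ralston–Elsford: Ralston 7–0.
Ralston vs Holwick: 3 for Ralston, 4 for Holwick — Holwick by 4–3.
Ralston vs Granton: 5 to 2, Ralston.
Ralston beats Norbury, Elsford, Granton; loses to Holwick — 3 pairwise wins.

3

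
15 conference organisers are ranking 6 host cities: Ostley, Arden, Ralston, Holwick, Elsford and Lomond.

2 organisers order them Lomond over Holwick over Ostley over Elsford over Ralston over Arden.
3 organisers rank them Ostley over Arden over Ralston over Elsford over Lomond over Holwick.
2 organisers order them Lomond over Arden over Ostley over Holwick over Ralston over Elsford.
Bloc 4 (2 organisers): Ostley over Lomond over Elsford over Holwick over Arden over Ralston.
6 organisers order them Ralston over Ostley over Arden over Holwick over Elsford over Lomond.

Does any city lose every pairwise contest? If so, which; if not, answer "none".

none

Pairwise majorities:
Ostley vs Arden: 2+3+2+6 = 13 for Ostley, 2 for Arden — Ostley by 13–2.
Ostley vs Ralston: 2+3+2+2 = 9 for Ostley, 6 for Ralston — Ostley by 9–6.
Ostley vs Holwick: Ostley preferred on 3+2+2+6 = 13 ballots; Ostley wins 13–2.
Ostley vs Elsford: 15 to 0, Ostley.
Ostley vs Lomond: Ostley preferred on 3+2+6 = 11 ballots; Ostley wins 11–4.
Arden–Ralston: Ralston 8–7.
Arden vs Holwick: Arden wins 11–4.
Arden vs Elsford: 3+2+6 = 11 for Arden, 4 for Elsford — Arden by 11–4.
Arden vs Lomond: 3+6 = 9 for Arden, 6 for Lomond — Arden by 9–6.
Ralston vs Holwick: Ralston, 9–6.
Ralston vs Elsford: Ralston, 11–4.
Ralston vs Lomond: 3+6 = 9 for Ralston, 6 for Lomond — Ralston by 9–6.
Holwick vs Elsford: 2+2+6 = 10 for Holwick, 5 for Elsford — Holwick by 10–5.
Holwick–Lomond: Lomond 9–6.
Elsford–Lomond: Elsford 9–6.
Each city has at least one pairwise win (Ostley beats Arden; Arden beats Holwick; Ralston beats Arden; Holwick beats Elsford; Elsford beats Lomond; Lomond beats Holwick) — no Condorcet loser.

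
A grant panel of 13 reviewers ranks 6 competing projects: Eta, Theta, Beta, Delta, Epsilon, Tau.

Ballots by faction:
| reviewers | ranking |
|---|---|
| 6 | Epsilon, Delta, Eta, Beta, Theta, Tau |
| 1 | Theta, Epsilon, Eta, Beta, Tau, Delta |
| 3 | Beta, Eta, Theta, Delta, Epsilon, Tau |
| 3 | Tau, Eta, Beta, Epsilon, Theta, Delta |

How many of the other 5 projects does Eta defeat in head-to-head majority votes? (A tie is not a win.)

Eta against each rival (13 reviewers):
Eta vs Theta: Eta preferred on 6+3+3 = 12 ballots; Eta wins 12–1.
Eta vs Beta: 10 to 3, Eta.
Eta vs Delta: Eta preferred on 1+3+3 = 7 ballots; Eta wins 7–6.
Eta vs Epsilon: 3+3 = 6 for Eta, 7 for Epsilon — Epsilon by 7–6.
Eta–Tau: Eta 10–3.
Eta beats Theta, Beta, Delta, Tau; loses to Epsilon — 4 pairwise wins.

4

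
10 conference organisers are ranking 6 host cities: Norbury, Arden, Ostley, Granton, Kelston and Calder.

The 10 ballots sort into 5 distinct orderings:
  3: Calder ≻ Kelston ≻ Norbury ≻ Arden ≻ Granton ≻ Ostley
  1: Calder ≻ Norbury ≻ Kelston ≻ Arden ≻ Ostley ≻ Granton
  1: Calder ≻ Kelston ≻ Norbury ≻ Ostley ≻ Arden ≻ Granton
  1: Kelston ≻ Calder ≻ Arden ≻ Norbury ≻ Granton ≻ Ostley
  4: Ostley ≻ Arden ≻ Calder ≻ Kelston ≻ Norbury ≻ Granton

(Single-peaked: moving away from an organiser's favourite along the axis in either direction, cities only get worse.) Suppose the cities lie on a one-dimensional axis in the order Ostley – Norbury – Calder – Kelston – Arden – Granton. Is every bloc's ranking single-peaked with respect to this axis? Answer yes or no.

Axis positions: Ostley=1, Norbury=2, Calder=3, Kelston=4, Arden=5, Granton=6.
Bloc 1 (peak Calder at position 3): ranking walks positions 3-4-2-5-6-1, expanding outward from the peak — single-peaked.
Bloc 2 (peak Calder at position 3): ranking walks positions 3-2-4-5-1-6, expanding outward from the peak — single-peaked.
Bloc 3 (peak Calder at position 3): ranking walks positions 3-4-2-1-5-6, expanding outward from the peak — single-peaked.
Bloc 4 (peak Kelston at position 4): ranking walks positions 4-3-5-2-6-1, expanding outward from the peak — single-peaked.
Bloc 5: ranking walks positions 1-5-3-4-2-6; Arden is ranked above Norbury even though Norbury lies between Arden and the peak Ostley on the axis — preferences dip and rise again. Not single-peaked.
Bloc 5 violates single-peakedness, so the profile is not single-peaked on this axis.

no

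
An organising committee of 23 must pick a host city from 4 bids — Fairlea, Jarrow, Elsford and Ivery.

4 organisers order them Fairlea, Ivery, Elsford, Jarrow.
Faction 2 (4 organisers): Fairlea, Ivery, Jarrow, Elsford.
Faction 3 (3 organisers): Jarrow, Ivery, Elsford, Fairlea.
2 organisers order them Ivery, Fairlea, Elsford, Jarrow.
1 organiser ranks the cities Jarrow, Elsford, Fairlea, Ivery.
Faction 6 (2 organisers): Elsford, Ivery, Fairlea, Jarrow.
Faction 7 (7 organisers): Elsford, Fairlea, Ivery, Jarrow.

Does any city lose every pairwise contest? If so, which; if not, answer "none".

Jarrow

Pairwise majorities:
Fairlea vs Jarrow: Fairlea preferred on 4+4+2+2+7 = 19 ballots; Fairlea wins 19–4.
Fairlea vs Elsford: Fairlea is ranked higher on 4+4+2 = 10 ballots, Elsford on 13. Elsford wins 13–10.
Fairlea vs Ivery: Fairlea wins 16–7.
Jarrow vs Elsford: Jarrow preferred on 4+3+1 = 8 ballots; Elsford wins 15–8.
Jarrow vs Ivery: 3+1 = 4 for Jarrow, 19 for Ivery — Ivery by 19–4.
Elsford vs Ivery: 10 to 13, Ivery.
Jarrow loses to every other city — it is the Condorcet loser.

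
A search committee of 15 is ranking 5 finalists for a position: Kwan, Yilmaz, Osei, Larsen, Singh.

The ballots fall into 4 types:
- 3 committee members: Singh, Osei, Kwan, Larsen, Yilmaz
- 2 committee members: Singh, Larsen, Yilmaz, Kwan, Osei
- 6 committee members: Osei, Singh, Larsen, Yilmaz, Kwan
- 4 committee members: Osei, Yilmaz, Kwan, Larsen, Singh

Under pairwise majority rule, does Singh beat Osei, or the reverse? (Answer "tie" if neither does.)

Osei

Ballots ranking Singh above Osei: 3 + 2 = 5.
Ballots ranking Osei above Singh: 15 − 5 = 10.
Osei wins the head-to-head 10–5.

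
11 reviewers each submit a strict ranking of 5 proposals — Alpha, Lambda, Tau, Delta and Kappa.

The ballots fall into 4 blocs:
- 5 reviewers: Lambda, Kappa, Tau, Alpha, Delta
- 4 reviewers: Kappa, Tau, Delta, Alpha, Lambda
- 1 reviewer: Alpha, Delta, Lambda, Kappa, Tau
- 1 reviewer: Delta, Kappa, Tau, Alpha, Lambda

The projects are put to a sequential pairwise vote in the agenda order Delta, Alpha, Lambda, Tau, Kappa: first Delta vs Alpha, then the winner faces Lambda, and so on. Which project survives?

Kappa

Round 1: Delta vs Alpha — 5–6, Alpha advances.
Round 2: Alpha vs Lambda — 6–5, Alpha advances.
Round 3: Alpha vs Tau — 1–10, Tau advances.
Round 4: Tau vs Kappa — 0–11, Kappa advances.
The agenda winner is Kappa.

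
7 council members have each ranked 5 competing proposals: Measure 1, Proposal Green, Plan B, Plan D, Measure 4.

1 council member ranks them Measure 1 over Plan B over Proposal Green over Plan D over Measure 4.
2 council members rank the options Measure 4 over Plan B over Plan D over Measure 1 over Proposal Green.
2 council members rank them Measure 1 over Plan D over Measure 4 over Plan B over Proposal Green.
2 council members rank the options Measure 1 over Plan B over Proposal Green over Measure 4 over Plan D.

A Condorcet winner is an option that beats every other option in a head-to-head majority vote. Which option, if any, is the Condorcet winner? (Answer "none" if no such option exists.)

Pairwise majorities:
Measure 1 vs Proposal Green: Measure 1 preferred on 1+2+2+2 = 7 ballots; Measure 1 wins 7–0.
Measure 1 vs Plan B: 1+2+2 = 5 for Measure 1, 2 for Plan B — Measure 1 by 5–2.
Measure 1 vs Plan D: 1+2+2 = 5 for Measure 1, 2 for Plan D — Measure 1 by 5–2.
Measure 1 vs Measure 4: 1+2+2 = 5 for Measure 1, 2 for Measure 4 — Measure 1 by 5–2.
Proposal Green vs Plan B: Proposal Green is ranked higher on 0 ballots, Plan B on 7. Plan B wins 7–0.
Proposal Green vs Plan D: 1+2 = 3 for Proposal Green, 4 for Plan D — Plan D by 4–3.
Proposal Green vs Measure 4: 3 to 4, Measure 4.
Plan B vs Plan D: 1+2+2 = 5 for Plan B, 2 for Plan D — Plan B by 5–2.
Plan B vs Measure 4: Plan B preferred on 1+2 = 3 ballots; Measure 4 wins 4–3.
Plan D vs Measure 4: 1+2 = 3 for Plan D, 4 for Measure 4 — Measure 4 by 4–3.
Measure 1 beats each of Proposal Green, Plan B, Plan D, Measure 4 — Measure 1 is the Condorcet winner.

Measure 1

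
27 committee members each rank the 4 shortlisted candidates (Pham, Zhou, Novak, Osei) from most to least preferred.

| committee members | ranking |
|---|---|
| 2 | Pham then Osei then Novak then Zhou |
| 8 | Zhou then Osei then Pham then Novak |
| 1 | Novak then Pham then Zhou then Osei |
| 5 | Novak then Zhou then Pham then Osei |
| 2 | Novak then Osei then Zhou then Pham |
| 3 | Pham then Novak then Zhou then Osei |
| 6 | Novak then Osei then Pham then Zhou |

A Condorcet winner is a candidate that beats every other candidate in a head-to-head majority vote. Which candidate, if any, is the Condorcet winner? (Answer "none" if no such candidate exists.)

Novak

Head-to-head results (27 committee members):
Pham vs Zhou: 2+1+3+6 = 12 for Pham, 15 for Zhou — Zhou by 15–12.
Pham vs Novak: 13 to 14, Novak.
Pham vs Osei: 11 to 16, Osei.
Zhou vs Novak: Zhou is ranked higher on 8 ballots, Novak on 19. Novak wins 19–8.
Zhou vs Osei: 17 to 10, Zhou.
Novak vs Osei: 1+5+2+3+6 = 17 for Novak, 10 for Osei — Novak by 17–10.
Novak wins every pairwise contest, so Novak is the Condorcet winner.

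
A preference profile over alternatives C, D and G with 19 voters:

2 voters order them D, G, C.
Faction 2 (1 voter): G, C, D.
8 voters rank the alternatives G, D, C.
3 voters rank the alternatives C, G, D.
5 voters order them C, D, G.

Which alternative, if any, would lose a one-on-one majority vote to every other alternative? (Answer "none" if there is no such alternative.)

C

Head-to-head results (19 voters):
C vs D: C is ranked higher on 1+3+5 = 9 ballots, D on 10. D wins 10–9.
C vs G: G wins 11–8.
D vs G: D is ranked higher on 2+5 = 7 ballots, G on 12. G wins 12–7.
C is beaten in every head-to-head and is the Condorcet loser.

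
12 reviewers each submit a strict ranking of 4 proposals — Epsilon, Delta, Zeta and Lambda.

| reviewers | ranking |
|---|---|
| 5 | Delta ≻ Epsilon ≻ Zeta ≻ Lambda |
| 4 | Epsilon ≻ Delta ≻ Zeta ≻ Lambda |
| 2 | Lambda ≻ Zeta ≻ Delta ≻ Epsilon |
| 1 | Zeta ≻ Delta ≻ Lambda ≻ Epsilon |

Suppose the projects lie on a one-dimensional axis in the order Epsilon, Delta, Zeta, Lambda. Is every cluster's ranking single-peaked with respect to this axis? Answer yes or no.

Axis positions: Epsilon=1, Delta=2, Zeta=3, Lambda=4.
Cluster 1 (peak Delta at position 2): ranking walks positions 2-1-3-4, expanding outward from the peak — single-peaked.
Cluster 2 (peak Epsilon at position 1): ranking walks positions 1-2-3-4, expanding outward from the peak — single-peaked.
Cluster 3 (peak Lambda at position 4): ranking walks positions 4-3-2-1, expanding outward from the peak — single-peaked.
Cluster 4 (peak Zeta at position 3): ranking walks positions 3-2-4-1, expanding outward from the peak — single-peaked.
Every ranking is single-peaked on this axis.

yes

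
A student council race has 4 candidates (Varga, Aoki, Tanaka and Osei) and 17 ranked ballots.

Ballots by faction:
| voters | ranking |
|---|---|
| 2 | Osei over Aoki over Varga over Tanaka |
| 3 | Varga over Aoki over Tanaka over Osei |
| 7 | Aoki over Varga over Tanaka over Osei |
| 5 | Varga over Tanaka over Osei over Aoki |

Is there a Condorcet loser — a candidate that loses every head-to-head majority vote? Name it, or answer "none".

Osei

Pairwise majorities:
Varga–Aoki: Aoki 9–8.
Varga vs Tanaka: 2+3+7+5 = 17 for Varga, 0 for Tanaka — Varga by 17–0.
Varga vs Osei: 15 to 2, Varga.
Aoki vs Tanaka: Aoki is ranked higher on 2+3+7 = 12 ballots, Tanaka on 5. Aoki wins 12–5.
Aoki vs Osei: 3+7 = 10 for Aoki, 7 for Osei — Aoki by 10–7.
Tanaka–Osei: Tanaka 15–2.
Osei is beaten in every head-to-head and is the Condorcet loser.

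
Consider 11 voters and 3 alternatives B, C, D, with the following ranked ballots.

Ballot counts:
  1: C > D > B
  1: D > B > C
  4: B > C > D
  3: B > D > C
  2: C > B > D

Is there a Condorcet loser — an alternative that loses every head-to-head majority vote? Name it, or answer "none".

D

Pairwise majorities:
B vs C: B wins 8–3.
B vs D: B wins 9–2.
C vs D: C preferred on 1+4+2 = 7 ballots; C wins 7–4.
D loses to every other alternative — it is the Condorcet loser.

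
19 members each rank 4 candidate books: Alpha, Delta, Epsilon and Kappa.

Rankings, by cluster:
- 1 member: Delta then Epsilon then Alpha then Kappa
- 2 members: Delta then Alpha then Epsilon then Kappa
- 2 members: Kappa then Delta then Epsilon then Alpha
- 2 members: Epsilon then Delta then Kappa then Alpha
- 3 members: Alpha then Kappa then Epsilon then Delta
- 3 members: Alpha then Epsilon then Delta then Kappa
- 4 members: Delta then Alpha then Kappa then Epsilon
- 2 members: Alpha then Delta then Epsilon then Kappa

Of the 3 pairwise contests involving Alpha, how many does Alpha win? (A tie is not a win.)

2

Alpha against each rival (19 members):
Alpha vs Delta: 3+3+2 = 8 for Alpha, 11 for Delta — Delta by 11–8.
Alpha vs Epsilon: 2+3+3+4+2 = 14 for Alpha, 5 for Epsilon — Alpha by 14–5.
Alpha vs Kappa: Alpha preferred on 1+2+3+3+4+2 = 15 ballots; Alpha wins 15–4.
Alpha beats Epsilon, Kappa; loses to Delta — 2 pairwise wins.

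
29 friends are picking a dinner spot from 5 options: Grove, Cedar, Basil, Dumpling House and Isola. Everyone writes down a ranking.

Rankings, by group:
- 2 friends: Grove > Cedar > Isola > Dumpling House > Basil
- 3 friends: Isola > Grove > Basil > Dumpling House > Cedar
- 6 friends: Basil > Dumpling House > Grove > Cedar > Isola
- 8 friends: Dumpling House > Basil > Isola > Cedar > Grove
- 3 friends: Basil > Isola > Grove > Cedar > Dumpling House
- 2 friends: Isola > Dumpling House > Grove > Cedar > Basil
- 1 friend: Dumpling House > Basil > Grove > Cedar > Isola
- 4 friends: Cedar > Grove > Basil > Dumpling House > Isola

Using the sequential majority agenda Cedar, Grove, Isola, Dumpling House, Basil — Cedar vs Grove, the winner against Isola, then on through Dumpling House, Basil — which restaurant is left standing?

Round 1: Cedar vs Grove — 12–17, Grove advances.
Round 2: Grove vs Isola — 13–16, Isola advances.
Round 3: Isola vs Dumpling House — 10–19, Dumpling House advances.
Round 4: Dumpling House vs Basil — 13–16, Basil advances.
Basil survives the agenda.

Basil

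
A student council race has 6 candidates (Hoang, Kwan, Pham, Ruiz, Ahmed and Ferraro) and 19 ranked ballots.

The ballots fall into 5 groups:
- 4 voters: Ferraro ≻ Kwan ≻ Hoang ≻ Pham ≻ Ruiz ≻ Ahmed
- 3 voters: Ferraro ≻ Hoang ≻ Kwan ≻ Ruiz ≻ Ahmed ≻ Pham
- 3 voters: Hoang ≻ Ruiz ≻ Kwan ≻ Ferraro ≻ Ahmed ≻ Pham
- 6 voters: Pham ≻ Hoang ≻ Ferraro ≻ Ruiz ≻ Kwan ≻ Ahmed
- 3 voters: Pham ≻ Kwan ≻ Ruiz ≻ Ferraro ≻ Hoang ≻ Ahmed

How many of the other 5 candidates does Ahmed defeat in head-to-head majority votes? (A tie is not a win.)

0

Ahmed against each rival (19 voters):
Ahmed vs Hoang: Hoang wins 19–0.
Ahmed vs Kwan: Kwan, 19–0.
Ahmed vs Pham: Pham wins 13–6.
Ahmed–Ruiz: Ruiz 19–0.
Ahmed vs Ferraro: Ahmed is ranked higher on 0 ballots, Ferraro on 19. Ferraro wins 19–0.
Ahmed beats no one; loses to Hoang, Kwan, Pham, Ruiz, Ferraro — 0 pairwise wins.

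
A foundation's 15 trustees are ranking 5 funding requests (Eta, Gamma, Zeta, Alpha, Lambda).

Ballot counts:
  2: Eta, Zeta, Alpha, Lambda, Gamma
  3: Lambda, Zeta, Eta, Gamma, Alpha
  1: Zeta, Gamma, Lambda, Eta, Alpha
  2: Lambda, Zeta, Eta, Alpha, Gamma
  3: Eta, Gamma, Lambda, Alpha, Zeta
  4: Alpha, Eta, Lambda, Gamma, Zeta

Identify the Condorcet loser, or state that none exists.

Gamma

Head-to-head results (15 reviewers):
Eta vs Gamma: Eta, 14–1.
Eta–Zeta: Eta 9–6.
Eta vs Alpha: Eta, 11–4.
Eta vs Lambda: 2+3+4 = 9 for Eta, 6 for Lambda — Eta by 9–6.
Gamma vs Zeta: Zeta wins 8–7.
Gamma–Alpha: Alpha 8–7.
Gamma vs Lambda: Gamma is ranked higher on 1+3 = 4 ballots, Lambda on 11. Lambda wins 11–4.
Zeta–Alpha: Zeta 8–7.
Zeta vs Lambda: 2+1 = 3 for Zeta, 12 for Lambda — Lambda by 12–3.
Alpha vs Lambda: 2+4 = 6 for Alpha, 9 for Lambda — Lambda by 9–6.
Gamma is beaten in every head-to-head and is the Condorcet loser.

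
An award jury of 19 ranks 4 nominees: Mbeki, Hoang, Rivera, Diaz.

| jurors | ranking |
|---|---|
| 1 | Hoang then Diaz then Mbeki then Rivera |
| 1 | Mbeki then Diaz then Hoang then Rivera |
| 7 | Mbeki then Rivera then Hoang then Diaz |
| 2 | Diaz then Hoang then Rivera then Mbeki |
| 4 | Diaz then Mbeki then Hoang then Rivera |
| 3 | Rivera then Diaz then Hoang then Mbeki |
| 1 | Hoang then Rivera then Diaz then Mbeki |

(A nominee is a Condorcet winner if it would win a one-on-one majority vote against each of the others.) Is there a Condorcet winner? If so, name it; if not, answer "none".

Pairwise majorities:
Mbeki vs Hoang: Mbeki wins 12–7.
Mbeki–Rivera: Mbeki 13–6.
Mbeki vs Diaz: 8 to 11, Diaz.
Hoang vs Rivera: 9 to 10, Rivera.
Hoang vs Diaz: Diaz wins 10–9.
Rivera vs Diaz: 7+3+1 = 11 for Rivera, 8 for Diaz — Rivera by 11–8.
No nominee is unbeaten: Mbeki loses to Diaz; Hoang loses to Mbeki; Rivera loses to Mbeki; Diaz loses to Rivera. In particular Mbeki beats Rivera beats Diaz beats Mbeki is a majority cycle — no Condorcet winner exists.

none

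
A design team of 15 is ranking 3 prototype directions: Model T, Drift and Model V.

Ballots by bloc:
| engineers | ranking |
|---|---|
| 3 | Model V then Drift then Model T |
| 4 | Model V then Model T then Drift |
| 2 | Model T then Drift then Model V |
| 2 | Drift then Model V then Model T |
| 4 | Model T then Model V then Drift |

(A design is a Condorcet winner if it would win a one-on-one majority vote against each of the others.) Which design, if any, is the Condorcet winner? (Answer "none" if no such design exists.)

Model V

Pairwise majorities:
Model T vs Drift: 10 to 5, Model T.
Model T vs Model V: 2+4 = 6 for Model T, 9 for Model V — Model V by 9–6.
Drift vs Model V: 4 to 11, Model V.
Only Model V has no losses; Model V is the Condorcet winner.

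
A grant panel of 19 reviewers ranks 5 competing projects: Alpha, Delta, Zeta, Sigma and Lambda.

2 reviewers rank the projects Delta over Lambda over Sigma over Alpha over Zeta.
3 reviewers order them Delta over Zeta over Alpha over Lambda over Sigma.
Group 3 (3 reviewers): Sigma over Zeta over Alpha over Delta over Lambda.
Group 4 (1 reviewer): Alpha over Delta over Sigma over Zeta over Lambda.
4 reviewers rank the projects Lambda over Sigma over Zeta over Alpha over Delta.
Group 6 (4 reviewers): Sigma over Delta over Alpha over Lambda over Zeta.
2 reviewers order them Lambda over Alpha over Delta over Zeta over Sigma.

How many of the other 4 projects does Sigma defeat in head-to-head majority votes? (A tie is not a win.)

Sigma against each rival (19 reviewers):
Sigma vs Alpha: 2+3+4+4 = 13 for Sigma, 6 for Alpha — Sigma by 13–6.
Sigma vs Delta: 3+4+4 = 11 for Sigma, 8 for Delta — Sigma by 11–8.
Sigma vs Zeta: Sigma, 14–5.
Sigma vs Lambda: Sigma preferred on 3+1+4 = 8 ballots; Lambda wins 11–8.
Sigma beats Alpha, Delta, Zeta; loses to Lambda — 3 pairwise wins.

3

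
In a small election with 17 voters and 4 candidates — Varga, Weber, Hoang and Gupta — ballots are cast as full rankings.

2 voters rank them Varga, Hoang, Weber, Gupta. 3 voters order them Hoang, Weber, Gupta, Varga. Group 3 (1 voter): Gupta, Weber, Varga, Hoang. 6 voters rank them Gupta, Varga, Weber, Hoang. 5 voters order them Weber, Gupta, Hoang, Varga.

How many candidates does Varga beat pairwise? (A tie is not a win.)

Varga against each rival (17 voters):
Varga vs Weber: 2+6 = 8 for Varga, 9 for Weber — Weber by 9–8.
Varga vs Hoang: 2+1+6 = 9 for Varga, 8 for Hoang — Varga by 9–8.
Varga–Gupta: Gupta 15–2.
Varga beats Hoang; loses to Weber, Gupta — 1 pairwise win.

1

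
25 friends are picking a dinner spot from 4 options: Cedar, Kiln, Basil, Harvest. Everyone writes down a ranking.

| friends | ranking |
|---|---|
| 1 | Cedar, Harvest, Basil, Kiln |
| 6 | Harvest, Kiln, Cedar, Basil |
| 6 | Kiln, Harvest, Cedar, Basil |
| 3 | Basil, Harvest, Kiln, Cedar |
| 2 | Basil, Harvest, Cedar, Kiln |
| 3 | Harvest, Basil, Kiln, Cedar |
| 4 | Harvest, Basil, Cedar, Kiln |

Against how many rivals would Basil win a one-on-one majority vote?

Basil against each rival (25 friends):
Basil vs Cedar: Cedar, 13–12.
Basil vs Kiln: Basil, 13–12.
Basil vs Harvest: Basil preferred on 3+2 = 5 ballots; Harvest wins 20–5.
Basil beats Kiln; loses to Cedar, Harvest — 1 pairwise win.

1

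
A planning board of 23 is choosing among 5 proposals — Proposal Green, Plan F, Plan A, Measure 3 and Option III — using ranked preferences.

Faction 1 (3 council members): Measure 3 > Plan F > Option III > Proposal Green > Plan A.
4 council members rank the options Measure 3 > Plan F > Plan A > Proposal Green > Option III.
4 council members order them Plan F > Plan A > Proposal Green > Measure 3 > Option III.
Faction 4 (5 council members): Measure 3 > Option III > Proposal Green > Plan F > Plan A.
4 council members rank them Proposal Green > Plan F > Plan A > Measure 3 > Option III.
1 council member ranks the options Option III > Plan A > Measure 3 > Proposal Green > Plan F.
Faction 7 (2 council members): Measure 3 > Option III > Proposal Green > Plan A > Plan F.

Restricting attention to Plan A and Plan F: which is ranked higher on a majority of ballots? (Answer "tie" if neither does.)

Plan F

Ballots ranking Plan A above Plan F: 1 + 2 = 3.
Ballots ranking Plan F above Plan A: 23 − 3 = 20.
Plan F wins the head-to-head 20–3.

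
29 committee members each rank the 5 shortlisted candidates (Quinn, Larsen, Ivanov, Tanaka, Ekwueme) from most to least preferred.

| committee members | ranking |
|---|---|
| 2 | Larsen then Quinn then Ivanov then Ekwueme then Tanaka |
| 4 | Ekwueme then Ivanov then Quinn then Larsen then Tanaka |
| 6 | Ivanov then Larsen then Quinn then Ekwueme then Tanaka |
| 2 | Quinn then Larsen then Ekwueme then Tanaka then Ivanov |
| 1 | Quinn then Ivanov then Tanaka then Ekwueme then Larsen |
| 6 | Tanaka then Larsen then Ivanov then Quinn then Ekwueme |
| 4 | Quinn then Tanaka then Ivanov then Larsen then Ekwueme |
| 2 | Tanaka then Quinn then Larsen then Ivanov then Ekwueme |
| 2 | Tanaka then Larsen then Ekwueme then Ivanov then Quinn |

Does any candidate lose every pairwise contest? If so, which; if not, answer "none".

Ekwueme

Pairwise majorities:
Quinn vs Larsen: Larsen, 16–13.
Quinn vs Ivanov: 11 to 18, Ivanov.
Quinn vs Tanaka: Quinn is ranked higher on 2+4+6+2+1+4 = 19 ballots, Tanaka on 10. Quinn wins 19–10.
Quinn vs Ekwueme: Quinn, 23–6.
Larsen vs Ivanov: Larsen is ranked higher on 2+2+6+2+2 = 14 ballots, Ivanov on 15. Ivanov wins 15–14.
Larsen vs Tanaka: 2+4+6+2 = 14 for Larsen, 15 for Tanaka — Tanaka by 15–14.
Larsen vs Ekwueme: 24 to 5, Larsen.
Ivanov vs Tanaka: Tanaka wins 16–13.
Ivanov vs Ekwueme: 2+6+1+6+4+2 = 21 for Ivanov, 8 for Ekwueme — Ivanov by 21–8.
Tanaka vs Ekwueme: Tanaka, 15–14.
Ekwueme is beaten in every head-to-head and is the Condorcet loser.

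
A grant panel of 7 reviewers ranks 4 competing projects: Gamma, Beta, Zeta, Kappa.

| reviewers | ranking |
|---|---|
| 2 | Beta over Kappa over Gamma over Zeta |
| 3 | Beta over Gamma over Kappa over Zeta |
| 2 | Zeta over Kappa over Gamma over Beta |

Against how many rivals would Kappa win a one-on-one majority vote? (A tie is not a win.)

2

Kappa against each rival (7 reviewers):
Kappa vs Gamma: 4 to 3, Kappa.
Kappa vs Beta: Beta, 5–2.
Kappa vs Zeta: Kappa preferred on 2+3 = 5 ballots; Kappa wins 5–2.
Kappa beats Gamma, Zeta; loses to Beta — 2 pairwise wins.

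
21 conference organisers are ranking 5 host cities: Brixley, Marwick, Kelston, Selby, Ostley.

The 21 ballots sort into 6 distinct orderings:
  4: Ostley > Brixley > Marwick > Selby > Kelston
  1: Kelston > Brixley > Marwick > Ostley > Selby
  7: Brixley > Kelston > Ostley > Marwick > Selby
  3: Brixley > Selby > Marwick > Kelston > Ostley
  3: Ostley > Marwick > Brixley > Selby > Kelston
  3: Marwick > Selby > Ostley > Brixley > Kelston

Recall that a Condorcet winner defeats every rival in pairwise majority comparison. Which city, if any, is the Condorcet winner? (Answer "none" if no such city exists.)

Head-to-head results (21 organisers):
Brixley vs Marwick: Brixley preferred on 4+1+7+3 = 15 ballots; Brixley wins 15–6.
Brixley vs Kelston: Brixley wins 20–1.
Brixley vs Selby: 4+1+7+3+3 = 18 for Brixley, 3 for Selby — Brixley by 18–3.
Brixley vs Ostley: Brixley wins 11–10.
Marwick vs Kelston: Marwick preferred on 4+3+3+3 = 13 ballots; Marwick wins 13–8.
Marwick vs Selby: Marwick preferred on 4+1+7+3+3 = 18 ballots; Marwick wins 18–3.
Marwick vs Ostley: 7 to 14, Ostley.
Kelston vs Selby: 8 to 13, Selby.
Kelston vs Ostley: 1+7+3 = 11 for Kelston, 10 for Ostley — Kelston by 11–10.
Selby–Ostley: Ostley 15–6.
Only Brixley has no losses; Brixley is the Condorcet winner.

Brixley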